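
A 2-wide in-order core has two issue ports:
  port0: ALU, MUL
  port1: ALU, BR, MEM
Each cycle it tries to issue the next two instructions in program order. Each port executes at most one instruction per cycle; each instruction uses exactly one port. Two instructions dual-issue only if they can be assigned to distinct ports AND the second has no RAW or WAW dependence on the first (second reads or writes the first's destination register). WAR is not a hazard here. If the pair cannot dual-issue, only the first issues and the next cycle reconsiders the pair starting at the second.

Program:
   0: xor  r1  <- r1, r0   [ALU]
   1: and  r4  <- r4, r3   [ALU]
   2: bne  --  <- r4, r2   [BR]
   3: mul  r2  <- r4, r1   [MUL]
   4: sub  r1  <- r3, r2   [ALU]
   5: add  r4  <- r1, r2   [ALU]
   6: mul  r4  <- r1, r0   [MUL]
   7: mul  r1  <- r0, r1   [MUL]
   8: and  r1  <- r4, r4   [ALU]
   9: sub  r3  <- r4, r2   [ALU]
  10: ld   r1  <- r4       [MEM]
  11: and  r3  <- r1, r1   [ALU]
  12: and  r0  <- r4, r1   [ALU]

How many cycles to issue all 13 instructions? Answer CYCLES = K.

CYCLES = 9

  cy0 -> i0+i1 (xor;and) 2-wide
  cy1 -> i2+i3 (bne;mul) 2-wide
  cy2 -> i4 (sub) RAW r1
  cy3 -> i5 (add) WAW r4
  cy4 -> i6 (mul) no-port MUL/MUL
  cy5 -> i7 (mul) WAW r1
  cy6 -> i8+i9 (and;sub) 2-wide
  cy7 -> i10 (ld) RAW r1
  cy8 -> i11+i12 (and;and) 2-wide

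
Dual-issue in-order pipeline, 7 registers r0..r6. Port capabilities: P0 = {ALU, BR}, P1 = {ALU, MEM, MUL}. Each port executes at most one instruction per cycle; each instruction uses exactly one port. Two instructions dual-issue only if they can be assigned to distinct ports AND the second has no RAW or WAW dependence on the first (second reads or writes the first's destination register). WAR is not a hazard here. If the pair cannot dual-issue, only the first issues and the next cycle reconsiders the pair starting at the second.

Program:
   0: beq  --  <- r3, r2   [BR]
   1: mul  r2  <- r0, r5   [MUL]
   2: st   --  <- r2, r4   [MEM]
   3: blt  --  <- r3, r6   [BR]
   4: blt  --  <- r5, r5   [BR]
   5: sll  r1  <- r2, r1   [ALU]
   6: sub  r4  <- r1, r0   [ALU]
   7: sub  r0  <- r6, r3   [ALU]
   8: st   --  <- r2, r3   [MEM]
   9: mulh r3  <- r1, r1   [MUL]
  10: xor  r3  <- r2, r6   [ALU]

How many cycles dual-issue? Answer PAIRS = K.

c0: i0,i1 beq.BR+mul.MUL  pair
c1: i2,i3 st.MEM+blt.BR  pair
c2: i4,i5 blt.BR+sll.ALU  pair
c3: i6,i7 sub.ALU+sub.ALU  pair
c4: i8 st.MEM  no-port MEM/MUL
c5: i9 mulh.MUL  WAW r3
c6: i10 xor.ALU  tail

PAIRS = 4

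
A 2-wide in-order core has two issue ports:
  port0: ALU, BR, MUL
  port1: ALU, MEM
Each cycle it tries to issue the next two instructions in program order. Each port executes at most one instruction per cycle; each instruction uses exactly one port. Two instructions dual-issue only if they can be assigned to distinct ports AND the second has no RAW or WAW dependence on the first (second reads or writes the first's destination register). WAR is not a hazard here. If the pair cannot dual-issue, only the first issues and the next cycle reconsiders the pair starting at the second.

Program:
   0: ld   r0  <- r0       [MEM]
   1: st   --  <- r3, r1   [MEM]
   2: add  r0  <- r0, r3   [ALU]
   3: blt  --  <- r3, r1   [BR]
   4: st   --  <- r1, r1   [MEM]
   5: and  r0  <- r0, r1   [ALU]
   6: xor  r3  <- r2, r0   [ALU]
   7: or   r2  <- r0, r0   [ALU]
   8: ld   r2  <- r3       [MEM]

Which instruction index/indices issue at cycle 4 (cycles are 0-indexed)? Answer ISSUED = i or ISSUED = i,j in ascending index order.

ISSUED = 6,7

t=0 i0:ld.MEM ; no-port MEM/MEM
t=1 i1,i2:st.MEM/add.ALU ; 2-wide
t=2 i3,i4:blt.BR/st.MEM ; 2-wide
t=3 i5:and.ALU ; RAW r0
t=4 i6,i7:xor.ALU/or.ALU ; 2-wide
t=5 i8:ld.MEM ; tail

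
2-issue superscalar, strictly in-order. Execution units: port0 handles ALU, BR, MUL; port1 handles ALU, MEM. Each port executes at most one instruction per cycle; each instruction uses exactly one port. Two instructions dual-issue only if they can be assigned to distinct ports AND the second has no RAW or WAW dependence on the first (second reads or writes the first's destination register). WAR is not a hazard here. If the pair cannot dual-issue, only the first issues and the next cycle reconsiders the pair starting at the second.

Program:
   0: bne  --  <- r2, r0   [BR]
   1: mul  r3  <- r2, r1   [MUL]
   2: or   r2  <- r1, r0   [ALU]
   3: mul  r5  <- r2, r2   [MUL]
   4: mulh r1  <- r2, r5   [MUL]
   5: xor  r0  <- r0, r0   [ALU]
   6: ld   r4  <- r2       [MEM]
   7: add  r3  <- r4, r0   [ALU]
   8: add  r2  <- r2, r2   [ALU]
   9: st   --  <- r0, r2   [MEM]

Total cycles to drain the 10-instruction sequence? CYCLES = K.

0. bne @i0  | no-port BR/MUL
1. mul or @i1/i2  | pair
2. mul @i3  | no-port MUL/MUL
3. mulh xor @i4/i5  | pair
4. ld @i6  | RAW r4
5. add add @i7/i8  | pair
6. st @i9  | tail

CYCLES = 7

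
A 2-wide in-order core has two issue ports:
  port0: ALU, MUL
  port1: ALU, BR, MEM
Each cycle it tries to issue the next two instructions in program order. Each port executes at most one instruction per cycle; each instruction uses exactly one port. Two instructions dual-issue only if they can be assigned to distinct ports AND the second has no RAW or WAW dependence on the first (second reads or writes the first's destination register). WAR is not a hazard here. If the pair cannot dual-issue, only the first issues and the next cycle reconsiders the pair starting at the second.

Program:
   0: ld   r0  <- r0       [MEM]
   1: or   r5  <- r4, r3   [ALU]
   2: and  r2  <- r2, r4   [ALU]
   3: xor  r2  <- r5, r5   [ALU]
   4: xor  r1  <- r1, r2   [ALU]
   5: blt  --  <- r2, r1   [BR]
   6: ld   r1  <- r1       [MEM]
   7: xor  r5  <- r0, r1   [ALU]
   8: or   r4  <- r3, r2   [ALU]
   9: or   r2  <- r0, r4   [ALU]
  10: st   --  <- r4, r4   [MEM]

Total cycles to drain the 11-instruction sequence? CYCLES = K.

[0] i0/i1  ld+or  -- 2-wide
[1] i2  and  -- WAW r2
[2] i3  xor  -- RAW r2
[3] i4  xor  -- RAW r1
[4] i5  blt  -- no-port BR/MEM
[5] i6  ld  -- RAW r1
[6] i7/i8  xor+or  -- 2-wide
[7] i9/i10  or+st  -- 2-wide

CYCLES = 8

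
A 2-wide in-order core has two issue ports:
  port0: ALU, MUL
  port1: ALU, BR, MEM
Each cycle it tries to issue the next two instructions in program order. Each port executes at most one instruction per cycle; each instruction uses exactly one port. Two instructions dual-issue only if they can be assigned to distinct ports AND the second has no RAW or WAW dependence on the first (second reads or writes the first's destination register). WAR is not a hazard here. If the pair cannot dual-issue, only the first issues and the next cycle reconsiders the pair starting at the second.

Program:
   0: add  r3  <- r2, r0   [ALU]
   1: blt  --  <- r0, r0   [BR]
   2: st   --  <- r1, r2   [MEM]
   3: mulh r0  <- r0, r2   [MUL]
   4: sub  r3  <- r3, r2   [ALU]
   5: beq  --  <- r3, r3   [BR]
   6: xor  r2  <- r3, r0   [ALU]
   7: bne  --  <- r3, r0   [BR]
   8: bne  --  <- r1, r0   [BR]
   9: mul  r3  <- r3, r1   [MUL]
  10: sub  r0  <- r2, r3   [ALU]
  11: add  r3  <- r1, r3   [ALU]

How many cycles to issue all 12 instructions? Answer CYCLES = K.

#0 head=0: add.ALU;blt.BR i0,i1 pair
#1 head=2: st.MEM;mulh.MUL i2,i3 pair
#2 head=4: sub.ALU i4 RAW r3
#3 head=5: beq.BR;xor.ALU i5,i6 pair
#4 head=7: bne.BR i7 no-port BR/BR
#5 head=8: bne.BR;mul.MUL i8,i9 pair
#6 head=10: sub.ALU;add.ALU i10,i11 pair

CYCLES = 7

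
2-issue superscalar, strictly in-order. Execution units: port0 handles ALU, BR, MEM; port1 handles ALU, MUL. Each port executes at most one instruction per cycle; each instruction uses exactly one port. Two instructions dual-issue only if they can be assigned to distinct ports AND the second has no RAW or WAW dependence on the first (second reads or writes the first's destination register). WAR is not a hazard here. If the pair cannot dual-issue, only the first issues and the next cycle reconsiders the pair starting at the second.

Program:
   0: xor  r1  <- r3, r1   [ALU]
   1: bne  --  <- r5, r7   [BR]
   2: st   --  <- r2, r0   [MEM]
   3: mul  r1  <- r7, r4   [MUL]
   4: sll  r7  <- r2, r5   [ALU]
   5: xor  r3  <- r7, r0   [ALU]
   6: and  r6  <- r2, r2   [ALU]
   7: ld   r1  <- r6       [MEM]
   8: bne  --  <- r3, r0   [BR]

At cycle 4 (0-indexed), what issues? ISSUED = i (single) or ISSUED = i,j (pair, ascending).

ISSUED = 7

#0 head=0: xor.ALU bne.BR i0&i1 2-wide
#1 head=2: st.MEM mul.MUL i2&i3 2-wide
#2 head=4: sll.ALU i4 RAW r7
#3 head=5: xor.ALU and.ALU i5&i6 2-wide
#4 head=7: ld.MEM i7 no-port MEM/BR
#5 head=8: bne.BR i8 tail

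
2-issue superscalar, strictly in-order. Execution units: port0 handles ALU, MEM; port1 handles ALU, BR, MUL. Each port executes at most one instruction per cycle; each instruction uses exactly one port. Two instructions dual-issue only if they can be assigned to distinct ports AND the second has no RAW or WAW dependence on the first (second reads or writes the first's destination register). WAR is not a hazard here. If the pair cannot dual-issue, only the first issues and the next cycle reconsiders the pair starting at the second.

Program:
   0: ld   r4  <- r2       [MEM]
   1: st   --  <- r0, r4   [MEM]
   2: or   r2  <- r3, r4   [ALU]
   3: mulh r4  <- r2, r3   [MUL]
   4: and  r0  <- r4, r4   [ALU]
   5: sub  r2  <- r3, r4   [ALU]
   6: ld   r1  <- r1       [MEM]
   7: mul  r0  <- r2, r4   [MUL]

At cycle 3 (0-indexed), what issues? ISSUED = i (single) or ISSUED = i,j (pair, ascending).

ISSUED = 4,5

t=0 i0:ld.MEM ; no-port MEM/MEM
t=1 i1,i2:st.MEM or.ALU ; dual
t=2 i3:mulh.MUL ; RAW r4
t=3 i4,i5:and.ALU sub.ALU ; dual
t=4 i6,i7:ld.MEM mul.MUL ; dual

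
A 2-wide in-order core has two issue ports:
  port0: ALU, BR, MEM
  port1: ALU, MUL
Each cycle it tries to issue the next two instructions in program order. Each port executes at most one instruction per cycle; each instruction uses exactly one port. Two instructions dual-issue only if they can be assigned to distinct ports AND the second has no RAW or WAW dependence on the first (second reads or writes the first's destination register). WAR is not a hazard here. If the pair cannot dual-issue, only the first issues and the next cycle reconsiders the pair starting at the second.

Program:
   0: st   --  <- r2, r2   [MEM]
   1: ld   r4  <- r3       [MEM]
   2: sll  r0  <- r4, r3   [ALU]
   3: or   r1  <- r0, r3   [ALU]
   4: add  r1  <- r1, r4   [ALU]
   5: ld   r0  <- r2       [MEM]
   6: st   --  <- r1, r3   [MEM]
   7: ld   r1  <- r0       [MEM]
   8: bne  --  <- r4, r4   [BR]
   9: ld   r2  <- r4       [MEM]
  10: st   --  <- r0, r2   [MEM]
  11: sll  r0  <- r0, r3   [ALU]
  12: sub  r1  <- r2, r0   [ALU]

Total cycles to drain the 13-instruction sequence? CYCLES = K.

CYCLES = 11

t=0 i0:st.MEM ; no-port MEM/MEM
t=1 i1:ld.MEM ; RAW r4
t=2 i2:sll.ALU ; RAW r0
t=3 i3:or.ALU ; RAW+WAW r1
t=4 i4,i5:add.ALU ld.MEM ; 2-wide
t=5 i6:st.MEM ; no-port MEM/MEM
t=6 i7:ld.MEM ; no-port MEM/BR
t=7 i8:bne.BR ; no-port BR/MEM
t=8 i9:ld.MEM ; no-port MEM/MEM
t=9 i10,i11:st.MEM sll.ALU ; 2-wide
t=10 i12:sub.ALU ; tail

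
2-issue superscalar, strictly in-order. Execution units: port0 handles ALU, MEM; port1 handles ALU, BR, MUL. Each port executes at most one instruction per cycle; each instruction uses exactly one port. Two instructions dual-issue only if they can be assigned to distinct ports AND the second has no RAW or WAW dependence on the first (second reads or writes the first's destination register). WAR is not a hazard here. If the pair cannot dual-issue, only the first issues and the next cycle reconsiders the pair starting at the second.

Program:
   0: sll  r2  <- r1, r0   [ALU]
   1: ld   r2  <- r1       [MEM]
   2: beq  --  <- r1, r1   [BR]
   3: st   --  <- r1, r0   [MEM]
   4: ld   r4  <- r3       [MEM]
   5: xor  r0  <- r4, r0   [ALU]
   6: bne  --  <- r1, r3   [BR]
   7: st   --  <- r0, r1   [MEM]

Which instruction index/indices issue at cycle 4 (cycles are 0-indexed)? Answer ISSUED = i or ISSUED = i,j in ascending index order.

ISSUED = 5,6

0. sll @i0  | WAW r2
1. ld+beq @i1,i2  | 2-wide
2. st @i3  | no-port MEM/MEM
3. ld @i4  | RAW r4
4. xor+bne @i5,i6  | 2-wide
5. st @i7  | tail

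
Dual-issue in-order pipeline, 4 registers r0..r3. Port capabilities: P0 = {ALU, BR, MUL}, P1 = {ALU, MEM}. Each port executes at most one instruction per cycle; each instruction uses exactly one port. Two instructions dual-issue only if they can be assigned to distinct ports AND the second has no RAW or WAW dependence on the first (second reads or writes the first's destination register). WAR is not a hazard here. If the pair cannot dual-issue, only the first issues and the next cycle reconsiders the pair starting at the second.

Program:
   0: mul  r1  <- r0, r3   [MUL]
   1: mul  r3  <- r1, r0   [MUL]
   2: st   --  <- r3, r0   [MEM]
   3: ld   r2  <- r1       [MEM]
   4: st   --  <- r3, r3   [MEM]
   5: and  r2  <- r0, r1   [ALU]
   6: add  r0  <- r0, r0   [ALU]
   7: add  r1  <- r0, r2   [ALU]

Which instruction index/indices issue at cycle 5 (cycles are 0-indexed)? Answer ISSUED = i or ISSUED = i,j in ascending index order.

ISSUED = 6

0. mul.MUL @i0  | no-port MUL/MUL
1. mul.MUL @i1  | RAW r3
2. st.MEM @i2  | no-port MEM/MEM
3. ld.MEM @i3  | no-port MEM/MEM
4. st.MEM;and.ALU @i4&i5  | dual
5. add.ALU @i6  | RAW r0
6. add.ALU @i7  | tail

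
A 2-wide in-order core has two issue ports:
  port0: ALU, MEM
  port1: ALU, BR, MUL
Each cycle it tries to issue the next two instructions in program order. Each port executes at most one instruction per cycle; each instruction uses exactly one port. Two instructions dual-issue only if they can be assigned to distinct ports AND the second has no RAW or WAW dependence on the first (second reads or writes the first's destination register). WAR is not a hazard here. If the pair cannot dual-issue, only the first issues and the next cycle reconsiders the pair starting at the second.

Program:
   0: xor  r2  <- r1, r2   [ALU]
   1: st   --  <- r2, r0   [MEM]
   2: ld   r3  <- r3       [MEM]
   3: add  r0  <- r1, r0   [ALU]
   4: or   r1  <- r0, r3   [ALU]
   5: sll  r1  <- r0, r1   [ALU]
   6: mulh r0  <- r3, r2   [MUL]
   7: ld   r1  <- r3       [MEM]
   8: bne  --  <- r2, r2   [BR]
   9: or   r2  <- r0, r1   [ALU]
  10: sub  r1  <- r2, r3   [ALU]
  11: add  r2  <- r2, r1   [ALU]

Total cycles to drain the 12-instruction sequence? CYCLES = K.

  cy0 -> i0 (xor.ALU) RAW r2
  cy1 -> i1 (st.MEM) no-port MEM/MEM
  cy2 -> i2&i3 (ld.MEM;add.ALU) pair
  cy3 -> i4 (or.ALU) RAW+WAW r1
  cy4 -> i5&i6 (sll.ALU;mulh.MUL) pair
  cy5 -> i7&i8 (ld.MEM;bne.BR) pair
  cy6 -> i9 (or.ALU) RAW r2
  cy7 -> i10 (sub.ALU) RAW r1
  cy8 -> i11 (add.ALU) tail

CYCLES = 9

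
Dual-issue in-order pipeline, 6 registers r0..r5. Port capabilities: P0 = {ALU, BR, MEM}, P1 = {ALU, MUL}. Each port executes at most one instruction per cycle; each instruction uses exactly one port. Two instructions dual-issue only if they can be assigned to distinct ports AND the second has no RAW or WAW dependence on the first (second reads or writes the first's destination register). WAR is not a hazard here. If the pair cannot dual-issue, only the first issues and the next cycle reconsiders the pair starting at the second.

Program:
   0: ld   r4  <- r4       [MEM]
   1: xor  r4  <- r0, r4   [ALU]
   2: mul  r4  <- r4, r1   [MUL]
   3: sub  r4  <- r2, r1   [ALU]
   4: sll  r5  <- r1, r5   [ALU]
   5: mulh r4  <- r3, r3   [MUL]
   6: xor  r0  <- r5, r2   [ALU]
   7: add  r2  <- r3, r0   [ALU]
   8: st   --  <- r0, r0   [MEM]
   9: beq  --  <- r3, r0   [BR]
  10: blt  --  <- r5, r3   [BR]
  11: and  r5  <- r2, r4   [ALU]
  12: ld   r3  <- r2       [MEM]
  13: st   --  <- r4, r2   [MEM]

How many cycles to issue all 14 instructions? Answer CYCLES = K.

CYCLES = 10

#0 head=0: ld.MEM i0 RAW+WAW r4
#1 head=1: xor.ALU i1 RAW+WAW r4
#2 head=2: mul.MUL i2 WAW r4
#3 head=3: sub.ALU sll.ALU i3,i4 2-wide
#4 head=5: mulh.MUL xor.ALU i5,i6 2-wide
#5 head=7: add.ALU st.MEM i7,i8 2-wide
#6 head=9: beq.BR i9 no-port BR/BR
#7 head=10: blt.BR and.ALU i10,i11 2-wide
#8 head=12: ld.MEM i12 no-port MEM/MEM
#9 head=13: st.MEM i13 tail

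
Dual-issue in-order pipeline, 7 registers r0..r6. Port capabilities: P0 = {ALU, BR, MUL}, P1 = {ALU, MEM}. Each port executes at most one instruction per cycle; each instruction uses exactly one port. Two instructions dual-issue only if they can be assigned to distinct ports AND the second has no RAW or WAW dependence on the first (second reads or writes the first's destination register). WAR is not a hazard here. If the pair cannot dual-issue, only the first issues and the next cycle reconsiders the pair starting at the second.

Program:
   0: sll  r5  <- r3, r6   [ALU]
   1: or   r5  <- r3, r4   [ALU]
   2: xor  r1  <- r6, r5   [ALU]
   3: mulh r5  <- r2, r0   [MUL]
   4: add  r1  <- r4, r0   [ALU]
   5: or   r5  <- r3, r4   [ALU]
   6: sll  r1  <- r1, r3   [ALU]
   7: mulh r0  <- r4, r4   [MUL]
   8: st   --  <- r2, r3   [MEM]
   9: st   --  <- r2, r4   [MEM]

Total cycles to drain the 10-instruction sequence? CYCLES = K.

0. sll.ALU @i0  | WAW r5
1. or.ALU @i1  | RAW r5
2. xor.ALU mulh.MUL @i2+i3  | pair
3. add.ALU or.ALU @i4+i5  | pair
4. sll.ALU mulh.MUL @i6+i7  | pair
5. st.MEM @i8  | no-port MEM/MEM
6. st.MEM @i9  | tail

CYCLES = 7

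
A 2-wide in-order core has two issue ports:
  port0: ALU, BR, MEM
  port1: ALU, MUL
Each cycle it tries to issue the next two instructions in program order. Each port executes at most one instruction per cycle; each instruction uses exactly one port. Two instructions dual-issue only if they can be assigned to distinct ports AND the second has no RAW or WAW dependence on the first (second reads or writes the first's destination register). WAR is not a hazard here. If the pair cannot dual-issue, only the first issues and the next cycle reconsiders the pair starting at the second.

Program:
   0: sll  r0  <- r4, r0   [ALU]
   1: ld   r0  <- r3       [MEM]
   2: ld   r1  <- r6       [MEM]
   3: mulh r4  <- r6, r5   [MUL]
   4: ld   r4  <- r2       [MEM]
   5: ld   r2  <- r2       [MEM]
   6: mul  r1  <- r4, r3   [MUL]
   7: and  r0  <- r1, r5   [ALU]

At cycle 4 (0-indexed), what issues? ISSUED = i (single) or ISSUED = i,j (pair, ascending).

  cy0 -> i0 (sll.ALU) WAW r0
  cy1 -> i1 (ld.MEM) no-port MEM/MEM
  cy2 -> i2&i3 (ld.MEM/mulh.MUL) 2-wide
  cy3 -> i4 (ld.MEM) no-port MEM/MEM
  cy4 -> i5&i6 (ld.MEM/mul.MUL) 2-wide
  cy5 -> i7 (and.ALU) tail

ISSUED = 5,6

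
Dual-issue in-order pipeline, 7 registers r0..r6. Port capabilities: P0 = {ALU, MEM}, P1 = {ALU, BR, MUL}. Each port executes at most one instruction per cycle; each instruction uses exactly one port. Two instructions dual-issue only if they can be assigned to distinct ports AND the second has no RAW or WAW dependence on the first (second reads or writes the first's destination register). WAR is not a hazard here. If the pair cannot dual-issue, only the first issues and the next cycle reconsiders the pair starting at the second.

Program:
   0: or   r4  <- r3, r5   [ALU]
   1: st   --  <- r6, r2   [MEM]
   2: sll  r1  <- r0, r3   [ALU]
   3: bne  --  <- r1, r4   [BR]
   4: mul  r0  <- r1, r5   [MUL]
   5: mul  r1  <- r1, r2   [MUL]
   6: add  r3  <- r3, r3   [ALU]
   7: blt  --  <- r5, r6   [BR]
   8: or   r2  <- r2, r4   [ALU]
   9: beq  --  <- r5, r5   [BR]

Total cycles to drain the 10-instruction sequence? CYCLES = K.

CYCLES = 7

#0 head=0: or;st i0+i1 2-wide
#1 head=2: sll i2 RAW r1
#2 head=3: bne i3 no-port BR/MUL
#3 head=4: mul i4 no-port MUL/MUL
#4 head=5: mul;add i5+i6 2-wide
#5 head=7: blt;or i7+i8 2-wide
#6 head=9: beq i9 tail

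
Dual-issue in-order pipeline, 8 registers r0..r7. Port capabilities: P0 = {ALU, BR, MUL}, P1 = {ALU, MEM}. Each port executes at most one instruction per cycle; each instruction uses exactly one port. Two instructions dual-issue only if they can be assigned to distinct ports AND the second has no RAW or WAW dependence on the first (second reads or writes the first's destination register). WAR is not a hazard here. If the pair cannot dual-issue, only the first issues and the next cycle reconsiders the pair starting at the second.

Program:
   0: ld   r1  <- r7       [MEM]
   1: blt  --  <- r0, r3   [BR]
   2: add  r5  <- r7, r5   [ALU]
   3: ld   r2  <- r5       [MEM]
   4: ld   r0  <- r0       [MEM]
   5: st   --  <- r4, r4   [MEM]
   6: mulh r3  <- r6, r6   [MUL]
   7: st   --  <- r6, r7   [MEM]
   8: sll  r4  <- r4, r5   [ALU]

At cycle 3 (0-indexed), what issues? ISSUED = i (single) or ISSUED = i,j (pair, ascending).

ISSUED = 4

t=0 i0&i1:ld;blt ; pair
t=1 i2:add ; RAW r5
t=2 i3:ld ; no-port MEM/MEM
t=3 i4:ld ; no-port MEM/MEM
t=4 i5&i6:st;mulh ; pair
t=5 i7&i8:st;sll ; pair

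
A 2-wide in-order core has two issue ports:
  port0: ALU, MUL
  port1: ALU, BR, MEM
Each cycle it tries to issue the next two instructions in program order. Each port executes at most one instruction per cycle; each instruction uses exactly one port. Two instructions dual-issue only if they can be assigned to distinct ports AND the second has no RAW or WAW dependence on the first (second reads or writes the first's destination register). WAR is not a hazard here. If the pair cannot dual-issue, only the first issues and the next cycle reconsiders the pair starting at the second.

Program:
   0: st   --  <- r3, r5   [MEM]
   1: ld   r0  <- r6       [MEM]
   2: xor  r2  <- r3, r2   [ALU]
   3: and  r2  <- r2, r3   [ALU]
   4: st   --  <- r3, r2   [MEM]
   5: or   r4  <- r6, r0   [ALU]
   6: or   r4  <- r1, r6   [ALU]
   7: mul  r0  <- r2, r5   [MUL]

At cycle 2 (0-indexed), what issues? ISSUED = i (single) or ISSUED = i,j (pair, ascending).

c0: i0 st.MEM  no-port MEM/MEM
c1: i1,i2 ld.MEM/xor.ALU  pair
c2: i3 and.ALU  RAW r2
c3: i4,i5 st.MEM/or.ALU  pair
c4: i6,i7 or.ALU/mul.MUL  pair

ISSUED = 3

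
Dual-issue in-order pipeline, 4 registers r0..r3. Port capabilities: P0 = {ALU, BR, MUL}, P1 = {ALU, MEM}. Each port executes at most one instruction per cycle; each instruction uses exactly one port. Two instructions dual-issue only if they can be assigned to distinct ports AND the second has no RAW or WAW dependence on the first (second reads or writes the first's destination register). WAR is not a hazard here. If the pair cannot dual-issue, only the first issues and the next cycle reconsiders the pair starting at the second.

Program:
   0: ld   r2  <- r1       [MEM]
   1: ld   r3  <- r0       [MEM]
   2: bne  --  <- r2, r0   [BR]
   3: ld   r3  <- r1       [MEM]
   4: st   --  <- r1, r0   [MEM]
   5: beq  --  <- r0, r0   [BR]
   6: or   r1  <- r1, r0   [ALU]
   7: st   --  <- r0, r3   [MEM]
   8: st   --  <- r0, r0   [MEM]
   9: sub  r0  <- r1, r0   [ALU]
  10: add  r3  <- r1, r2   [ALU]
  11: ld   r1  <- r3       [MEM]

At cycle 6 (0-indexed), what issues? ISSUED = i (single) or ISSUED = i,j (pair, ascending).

ISSUED = 10

  cy0 -> i0 (ld.MEM) no-port MEM/MEM
  cy1 -> i1&i2 (ld.MEM/bne.BR) pair
  cy2 -> i3 (ld.MEM) no-port MEM/MEM
  cy3 -> i4&i5 (st.MEM/beq.BR) pair
  cy4 -> i6&i7 (or.ALU/st.MEM) pair
  cy5 -> i8&i9 (st.MEM/sub.ALU) pair
  cy6 -> i10 (add.ALU) RAW r3
  cy7 -> i11 (ld.MEM) tail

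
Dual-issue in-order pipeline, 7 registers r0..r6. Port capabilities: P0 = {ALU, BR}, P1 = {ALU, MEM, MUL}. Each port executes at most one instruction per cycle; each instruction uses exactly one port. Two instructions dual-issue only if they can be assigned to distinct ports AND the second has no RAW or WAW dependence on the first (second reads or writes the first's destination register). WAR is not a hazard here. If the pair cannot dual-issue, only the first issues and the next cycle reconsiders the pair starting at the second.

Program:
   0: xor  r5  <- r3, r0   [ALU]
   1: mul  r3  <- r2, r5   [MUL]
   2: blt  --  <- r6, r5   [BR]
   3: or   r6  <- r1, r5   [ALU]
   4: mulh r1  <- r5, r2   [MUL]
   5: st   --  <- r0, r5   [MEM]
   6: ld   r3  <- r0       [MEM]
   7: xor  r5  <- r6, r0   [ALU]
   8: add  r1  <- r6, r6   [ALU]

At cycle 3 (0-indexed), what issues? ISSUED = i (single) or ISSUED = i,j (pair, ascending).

0. xor @i0  | RAW r5
1. mul;blt @i1,i2  | pair
2. or;mulh @i3,i4  | pair
3. st @i5  | no-port MEM/MEM
4. ld;xor @i6,i7  | pair
5. add @i8  | tail

ISSUED = 5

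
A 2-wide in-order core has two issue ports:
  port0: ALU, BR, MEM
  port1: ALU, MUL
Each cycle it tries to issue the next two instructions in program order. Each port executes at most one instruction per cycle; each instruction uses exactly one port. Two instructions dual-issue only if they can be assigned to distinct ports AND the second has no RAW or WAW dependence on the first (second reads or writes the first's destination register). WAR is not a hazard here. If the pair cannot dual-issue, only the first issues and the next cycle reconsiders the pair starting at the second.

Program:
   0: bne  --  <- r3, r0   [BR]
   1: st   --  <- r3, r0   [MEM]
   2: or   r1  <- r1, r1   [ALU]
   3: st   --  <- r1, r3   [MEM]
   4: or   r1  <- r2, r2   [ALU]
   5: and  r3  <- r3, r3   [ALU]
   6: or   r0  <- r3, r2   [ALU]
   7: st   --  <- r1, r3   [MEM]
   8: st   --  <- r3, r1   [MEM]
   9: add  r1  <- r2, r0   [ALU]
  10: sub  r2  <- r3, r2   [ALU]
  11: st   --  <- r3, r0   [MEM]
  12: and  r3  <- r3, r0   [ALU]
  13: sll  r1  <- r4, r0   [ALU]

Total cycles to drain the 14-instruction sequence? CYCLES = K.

  cy0 -> i0 (bne.BR) no-port BR/MEM
  cy1 -> i1+i2 (st.MEM or.ALU) dual
  cy2 -> i3+i4 (st.MEM or.ALU) dual
  cy3 -> i5 (and.ALU) RAW r3
  cy4 -> i6+i7 (or.ALU st.MEM) dual
  cy5 -> i8+i9 (st.MEM add.ALU) dual
  cy6 -> i10+i11 (sub.ALU st.MEM) dual
  cy7 -> i12+i13 (and.ALU sll.ALU) dual

CYCLES = 8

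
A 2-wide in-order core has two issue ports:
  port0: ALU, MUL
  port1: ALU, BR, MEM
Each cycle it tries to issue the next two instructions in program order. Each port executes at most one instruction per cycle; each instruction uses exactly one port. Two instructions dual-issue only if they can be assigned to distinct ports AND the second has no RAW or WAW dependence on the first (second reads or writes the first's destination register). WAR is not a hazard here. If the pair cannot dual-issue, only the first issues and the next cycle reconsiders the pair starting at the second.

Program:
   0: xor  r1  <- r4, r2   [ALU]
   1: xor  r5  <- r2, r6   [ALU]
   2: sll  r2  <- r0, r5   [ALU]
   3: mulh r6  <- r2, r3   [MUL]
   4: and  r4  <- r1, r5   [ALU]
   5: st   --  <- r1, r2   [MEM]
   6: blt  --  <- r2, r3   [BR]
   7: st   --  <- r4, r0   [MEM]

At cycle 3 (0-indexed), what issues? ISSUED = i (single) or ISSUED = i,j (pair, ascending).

0. xor.ALU;xor.ALU @i0&i1  | dual
1. sll.ALU @i2  | RAW r2
2. mulh.MUL;and.ALU @i3&i4  | dual
3. st.MEM @i5  | no-port MEM/BR
4. blt.BR @i6  | no-port BR/MEM
5. st.MEM @i7  | tail

ISSUED = 5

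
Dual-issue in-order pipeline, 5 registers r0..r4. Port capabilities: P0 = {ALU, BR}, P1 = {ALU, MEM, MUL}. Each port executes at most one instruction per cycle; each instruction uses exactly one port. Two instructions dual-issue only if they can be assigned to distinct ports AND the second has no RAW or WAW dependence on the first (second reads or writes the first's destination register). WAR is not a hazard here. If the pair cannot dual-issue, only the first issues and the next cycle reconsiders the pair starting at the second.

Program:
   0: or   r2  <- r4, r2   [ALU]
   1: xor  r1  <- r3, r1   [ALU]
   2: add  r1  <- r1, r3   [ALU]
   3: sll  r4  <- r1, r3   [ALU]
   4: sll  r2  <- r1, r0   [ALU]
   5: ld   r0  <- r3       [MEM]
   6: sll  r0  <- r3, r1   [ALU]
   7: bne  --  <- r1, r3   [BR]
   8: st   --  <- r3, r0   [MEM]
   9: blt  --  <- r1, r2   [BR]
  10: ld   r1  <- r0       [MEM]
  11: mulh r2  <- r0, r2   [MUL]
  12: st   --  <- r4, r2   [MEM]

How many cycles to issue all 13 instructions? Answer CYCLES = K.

#0 head=0: or;xor i0,i1 dual
#1 head=2: add i2 RAW r1
#2 head=3: sll;sll i3,i4 dual
#3 head=5: ld i5 WAW r0
#4 head=6: sll;bne i6,i7 dual
#5 head=8: st;blt i8,i9 dual
#6 head=10: ld i10 no-port MEM/MUL
#7 head=11: mulh i11 no-port MUL/MEM
#8 head=12: st i12 tail

CYCLES = 9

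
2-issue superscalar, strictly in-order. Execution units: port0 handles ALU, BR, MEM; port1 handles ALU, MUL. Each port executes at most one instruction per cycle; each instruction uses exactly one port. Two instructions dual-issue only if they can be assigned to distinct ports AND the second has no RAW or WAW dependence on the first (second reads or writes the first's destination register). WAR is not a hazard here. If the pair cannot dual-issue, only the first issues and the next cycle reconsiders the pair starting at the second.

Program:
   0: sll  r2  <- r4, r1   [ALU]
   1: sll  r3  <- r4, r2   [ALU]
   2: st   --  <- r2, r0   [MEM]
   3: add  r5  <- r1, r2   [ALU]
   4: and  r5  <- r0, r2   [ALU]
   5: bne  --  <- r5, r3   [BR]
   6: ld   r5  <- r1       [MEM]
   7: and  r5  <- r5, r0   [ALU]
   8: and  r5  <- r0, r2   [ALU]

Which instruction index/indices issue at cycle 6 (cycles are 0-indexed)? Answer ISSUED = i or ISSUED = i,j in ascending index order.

ISSUED = 7

#0 head=0: sll.ALU i0 RAW r2
#1 head=1: sll.ALU+st.MEM i1,i2 dual
#2 head=3: add.ALU i3 WAW r5
#3 head=4: and.ALU i4 RAW r5
#4 head=5: bne.BR i5 no-port BR/MEM
#5 head=6: ld.MEM i6 RAW+WAW r5
#6 head=7: and.ALU i7 WAW r5
#7 head=8: and.ALU i8 tail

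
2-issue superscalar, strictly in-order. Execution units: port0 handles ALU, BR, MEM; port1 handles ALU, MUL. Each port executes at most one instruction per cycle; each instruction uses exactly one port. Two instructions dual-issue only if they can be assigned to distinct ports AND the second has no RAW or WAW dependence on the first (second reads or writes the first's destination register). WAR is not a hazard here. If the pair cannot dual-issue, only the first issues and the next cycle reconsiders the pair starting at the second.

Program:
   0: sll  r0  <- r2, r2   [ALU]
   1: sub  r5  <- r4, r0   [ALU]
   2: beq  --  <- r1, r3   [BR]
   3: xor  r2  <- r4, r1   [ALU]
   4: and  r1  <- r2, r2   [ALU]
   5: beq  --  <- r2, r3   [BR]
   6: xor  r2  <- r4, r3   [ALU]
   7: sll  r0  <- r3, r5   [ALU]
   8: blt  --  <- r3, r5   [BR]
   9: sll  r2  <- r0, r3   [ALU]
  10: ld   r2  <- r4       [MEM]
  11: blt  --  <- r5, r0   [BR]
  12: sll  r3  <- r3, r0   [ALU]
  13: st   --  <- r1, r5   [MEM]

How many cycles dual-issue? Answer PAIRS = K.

[0] i0  sll  -- RAW r0
[1] i1,i2  sub beq  -- pair
[2] i3  xor  -- RAW r2
[3] i4,i5  and beq  -- pair
[4] i6,i7  xor sll  -- pair
[5] i8,i9  blt sll  -- pair
[6] i10  ld  -- no-port MEM/BR
[7] i11,i12  blt sll  -- pair
[8] i13  st  -- tail

PAIRS = 5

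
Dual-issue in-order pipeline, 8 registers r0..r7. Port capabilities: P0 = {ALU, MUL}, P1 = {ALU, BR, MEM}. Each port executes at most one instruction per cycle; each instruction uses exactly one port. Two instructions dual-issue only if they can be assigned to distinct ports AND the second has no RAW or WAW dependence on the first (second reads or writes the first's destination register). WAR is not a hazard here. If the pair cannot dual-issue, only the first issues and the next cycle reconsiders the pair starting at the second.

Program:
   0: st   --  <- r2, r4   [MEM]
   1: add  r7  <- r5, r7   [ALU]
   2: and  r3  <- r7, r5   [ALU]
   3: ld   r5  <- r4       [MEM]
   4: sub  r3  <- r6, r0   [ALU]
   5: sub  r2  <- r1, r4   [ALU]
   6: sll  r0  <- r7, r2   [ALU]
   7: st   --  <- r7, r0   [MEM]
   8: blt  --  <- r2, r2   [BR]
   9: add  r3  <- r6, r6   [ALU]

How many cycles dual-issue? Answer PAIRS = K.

PAIRS = 4

#0 head=0: st/add i0/i1 pair
#1 head=2: and/ld i2/i3 pair
#2 head=4: sub/sub i4/i5 pair
#3 head=6: sll i6 RAW r0
#4 head=7: st i7 no-port MEM/BR
#5 head=8: blt/add i8/i9 pair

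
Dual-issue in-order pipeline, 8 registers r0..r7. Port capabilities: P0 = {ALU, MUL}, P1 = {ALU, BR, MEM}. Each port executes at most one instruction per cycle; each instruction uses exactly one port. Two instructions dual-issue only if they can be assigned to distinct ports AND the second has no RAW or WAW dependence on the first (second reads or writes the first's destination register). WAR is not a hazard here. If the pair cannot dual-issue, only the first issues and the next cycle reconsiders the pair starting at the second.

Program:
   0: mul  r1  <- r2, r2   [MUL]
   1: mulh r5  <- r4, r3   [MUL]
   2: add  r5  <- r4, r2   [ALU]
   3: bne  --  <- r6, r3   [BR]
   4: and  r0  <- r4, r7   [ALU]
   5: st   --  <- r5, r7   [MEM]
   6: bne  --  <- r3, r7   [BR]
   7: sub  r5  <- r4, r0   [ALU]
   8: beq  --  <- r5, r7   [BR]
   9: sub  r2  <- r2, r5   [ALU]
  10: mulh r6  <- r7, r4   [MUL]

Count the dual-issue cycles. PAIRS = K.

#0 head=0: mul i0 no-port MUL/MUL
#1 head=1: mulh i1 WAW r5
#2 head=2: add/bne i2,i3 pair
#3 head=4: and/st i4,i5 pair
#4 head=6: bne/sub i6,i7 pair
#5 head=8: beq/sub i8,i9 pair
#6 head=10: mulh i10 tail

PAIRS = 4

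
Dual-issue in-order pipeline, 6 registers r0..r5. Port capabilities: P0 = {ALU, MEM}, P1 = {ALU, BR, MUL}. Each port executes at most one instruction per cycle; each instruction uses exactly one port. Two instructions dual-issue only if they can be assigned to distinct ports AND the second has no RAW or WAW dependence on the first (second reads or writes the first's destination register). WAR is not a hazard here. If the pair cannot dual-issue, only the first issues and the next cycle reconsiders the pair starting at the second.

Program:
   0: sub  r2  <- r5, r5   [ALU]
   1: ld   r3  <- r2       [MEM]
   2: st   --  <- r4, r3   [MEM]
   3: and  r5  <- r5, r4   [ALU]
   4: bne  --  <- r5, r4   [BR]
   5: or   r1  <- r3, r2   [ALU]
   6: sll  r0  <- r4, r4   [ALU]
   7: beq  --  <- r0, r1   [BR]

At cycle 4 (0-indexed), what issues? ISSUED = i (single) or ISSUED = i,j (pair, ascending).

c0: i0 sub.ALU  RAW r2
c1: i1 ld.MEM  no-port MEM/MEM
c2: i2+i3 st.MEM/and.ALU  dual
c3: i4+i5 bne.BR/or.ALU  dual
c4: i6 sll.ALU  RAW r0
c5: i7 beq.BR  tail

ISSUED = 6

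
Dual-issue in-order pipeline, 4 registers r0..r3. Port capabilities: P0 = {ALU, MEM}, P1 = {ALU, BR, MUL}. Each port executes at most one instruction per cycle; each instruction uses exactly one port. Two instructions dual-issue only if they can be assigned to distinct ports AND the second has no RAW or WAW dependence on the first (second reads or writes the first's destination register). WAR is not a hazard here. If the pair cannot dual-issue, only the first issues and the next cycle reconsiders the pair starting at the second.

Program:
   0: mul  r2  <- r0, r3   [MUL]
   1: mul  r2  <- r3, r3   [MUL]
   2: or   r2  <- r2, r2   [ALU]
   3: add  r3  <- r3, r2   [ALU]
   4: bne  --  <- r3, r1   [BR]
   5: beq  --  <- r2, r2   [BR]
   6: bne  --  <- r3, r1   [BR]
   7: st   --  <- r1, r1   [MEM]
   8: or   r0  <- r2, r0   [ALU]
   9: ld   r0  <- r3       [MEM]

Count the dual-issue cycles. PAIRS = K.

[0] i0  mul.MUL  -- no-port MUL/MUL
[1] i1  mul.MUL  -- RAW+WAW r2
[2] i2  or.ALU  -- RAW r2
[3] i3  add.ALU  -- RAW r3
[4] i4  bne.BR  -- no-port BR/BR
[5] i5  beq.BR  -- no-port BR/BR
[6] i6+i7  bne.BR/st.MEM  -- 2-wide
[7] i8  or.ALU  -- WAW r0
[8] i9  ld.MEM  -- tail

PAIRS = 1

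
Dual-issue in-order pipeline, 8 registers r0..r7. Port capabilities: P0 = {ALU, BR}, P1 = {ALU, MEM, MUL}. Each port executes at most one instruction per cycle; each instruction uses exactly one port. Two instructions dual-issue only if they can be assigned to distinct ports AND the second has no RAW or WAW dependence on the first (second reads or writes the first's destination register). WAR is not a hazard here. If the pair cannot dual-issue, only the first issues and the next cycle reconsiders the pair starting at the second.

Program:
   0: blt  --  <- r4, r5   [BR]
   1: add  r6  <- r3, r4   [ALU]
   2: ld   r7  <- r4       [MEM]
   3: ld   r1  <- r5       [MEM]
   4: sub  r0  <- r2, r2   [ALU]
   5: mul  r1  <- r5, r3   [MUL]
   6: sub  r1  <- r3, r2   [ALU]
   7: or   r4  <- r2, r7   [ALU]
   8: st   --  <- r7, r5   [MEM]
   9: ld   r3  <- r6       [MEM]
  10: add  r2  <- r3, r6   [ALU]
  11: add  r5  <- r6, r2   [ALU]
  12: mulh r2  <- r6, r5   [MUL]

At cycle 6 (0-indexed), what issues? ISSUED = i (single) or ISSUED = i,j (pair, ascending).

0. blt;add @i0&i1  | dual
1. ld @i2  | no-port MEM/MEM
2. ld;sub @i3&i4  | dual
3. mul @i5  | WAW r1
4. sub;or @i6&i7  | dual
5. st @i8  | no-port MEM/MEM
6. ld @i9  | RAW r3
7. add @i10  | RAW r2
8. add @i11  | RAW r5
9. mulh @i12  | tail

ISSUED = 9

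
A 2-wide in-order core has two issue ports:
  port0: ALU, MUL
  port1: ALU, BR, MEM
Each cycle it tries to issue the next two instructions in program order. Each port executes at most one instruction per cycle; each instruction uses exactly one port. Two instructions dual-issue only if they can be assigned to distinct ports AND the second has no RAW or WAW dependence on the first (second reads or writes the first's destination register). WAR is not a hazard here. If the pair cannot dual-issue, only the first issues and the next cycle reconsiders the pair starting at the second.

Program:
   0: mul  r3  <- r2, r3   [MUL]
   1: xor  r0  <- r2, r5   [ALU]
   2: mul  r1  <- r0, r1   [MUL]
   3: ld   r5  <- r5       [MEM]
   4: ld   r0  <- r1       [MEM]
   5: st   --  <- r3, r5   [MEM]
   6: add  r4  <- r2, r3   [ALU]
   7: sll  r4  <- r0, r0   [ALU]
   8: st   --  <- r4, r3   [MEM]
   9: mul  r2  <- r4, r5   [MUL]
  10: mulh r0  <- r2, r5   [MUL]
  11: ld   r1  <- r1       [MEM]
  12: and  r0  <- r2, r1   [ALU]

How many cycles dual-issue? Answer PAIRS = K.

t=0 i0+i1:mul+xor ; pair
t=1 i2+i3:mul+ld ; pair
t=2 i4:ld ; no-port MEM/MEM
t=3 i5+i6:st+add ; pair
t=4 i7:sll ; RAW r4
t=5 i8+i9:st+mul ; pair
t=6 i10+i11:mulh+ld ; pair
t=7 i12:and ; tail

PAIRS = 5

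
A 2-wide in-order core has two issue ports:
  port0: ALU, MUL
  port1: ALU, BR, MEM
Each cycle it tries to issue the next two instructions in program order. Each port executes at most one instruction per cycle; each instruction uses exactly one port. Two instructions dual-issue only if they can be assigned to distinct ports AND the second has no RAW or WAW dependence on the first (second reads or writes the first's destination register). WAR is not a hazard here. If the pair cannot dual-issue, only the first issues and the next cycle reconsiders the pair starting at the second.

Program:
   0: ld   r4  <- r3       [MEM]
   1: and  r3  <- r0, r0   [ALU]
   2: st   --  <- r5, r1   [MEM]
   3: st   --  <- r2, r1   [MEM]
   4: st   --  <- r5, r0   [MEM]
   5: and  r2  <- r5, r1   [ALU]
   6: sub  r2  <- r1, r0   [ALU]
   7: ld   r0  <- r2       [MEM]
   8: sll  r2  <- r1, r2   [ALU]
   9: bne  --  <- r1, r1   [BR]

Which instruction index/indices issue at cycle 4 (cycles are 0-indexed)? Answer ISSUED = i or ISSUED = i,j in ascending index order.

ISSUED = 6

c0: i0/i1 ld and  2-wide
c1: i2 st  no-port MEM/MEM
c2: i3 st  no-port MEM/MEM
c3: i4/i5 st and  2-wide
c4: i6 sub  RAW r2
c5: i7/i8 ld sll  2-wide
c6: i9 bne  tail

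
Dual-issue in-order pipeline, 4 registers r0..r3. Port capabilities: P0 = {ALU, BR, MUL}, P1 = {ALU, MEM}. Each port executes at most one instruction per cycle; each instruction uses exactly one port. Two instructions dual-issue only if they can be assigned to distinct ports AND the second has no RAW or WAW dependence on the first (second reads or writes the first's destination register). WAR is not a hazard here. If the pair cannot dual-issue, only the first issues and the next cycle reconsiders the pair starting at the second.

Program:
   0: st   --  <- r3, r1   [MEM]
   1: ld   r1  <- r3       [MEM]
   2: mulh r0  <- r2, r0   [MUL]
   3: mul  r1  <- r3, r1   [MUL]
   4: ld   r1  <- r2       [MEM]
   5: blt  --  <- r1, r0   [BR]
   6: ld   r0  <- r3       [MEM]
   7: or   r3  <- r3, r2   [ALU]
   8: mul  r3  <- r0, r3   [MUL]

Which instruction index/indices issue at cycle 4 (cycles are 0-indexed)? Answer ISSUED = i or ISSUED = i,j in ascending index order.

#0 head=0: st i0 no-port MEM/MEM
#1 head=1: ld+mulh i1&i2 2-wide
#2 head=3: mul i3 WAW r1
#3 head=4: ld i4 RAW r1
#4 head=5: blt+ld i5&i6 2-wide
#5 head=7: or i7 RAW+WAW r3
#6 head=8: mul i8 tail

ISSUED = 5,6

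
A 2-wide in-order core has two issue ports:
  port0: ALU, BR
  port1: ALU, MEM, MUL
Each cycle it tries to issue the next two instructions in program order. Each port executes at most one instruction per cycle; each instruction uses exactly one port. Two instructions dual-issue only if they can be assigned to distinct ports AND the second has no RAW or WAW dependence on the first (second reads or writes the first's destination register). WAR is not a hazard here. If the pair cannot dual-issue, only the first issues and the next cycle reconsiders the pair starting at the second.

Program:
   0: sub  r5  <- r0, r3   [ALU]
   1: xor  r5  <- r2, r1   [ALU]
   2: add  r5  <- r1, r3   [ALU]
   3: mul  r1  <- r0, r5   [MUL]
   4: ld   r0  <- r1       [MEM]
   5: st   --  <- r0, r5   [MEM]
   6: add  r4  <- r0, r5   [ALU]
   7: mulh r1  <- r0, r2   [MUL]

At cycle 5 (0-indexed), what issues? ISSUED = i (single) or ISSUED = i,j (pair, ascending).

[0] i0  sub  -- WAW r5
[1] i1  xor  -- WAW r5
[2] i2  add  -- RAW r5
[3] i3  mul  -- no-port MUL/MEM
[4] i4  ld  -- no-port MEM/MEM
[5] i5,i6  st/add  -- pair
[6] i7  mulh  -- tail

ISSUED = 5,6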